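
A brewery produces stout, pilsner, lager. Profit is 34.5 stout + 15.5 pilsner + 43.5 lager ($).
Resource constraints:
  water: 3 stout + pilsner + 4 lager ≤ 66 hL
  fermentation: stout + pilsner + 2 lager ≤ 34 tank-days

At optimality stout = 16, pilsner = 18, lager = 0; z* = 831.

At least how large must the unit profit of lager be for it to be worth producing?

50

At the optimum: water uses 66 of 66 (binding); fermentation uses 34 of 34 (binding).
The binding rows give the dual system: 3·y_water + 1·y_fermentation = 34.5 and 1·y_water + 1·y_fermentation = 15.5.
Solving: y_water = 9.5, y_fermentation = 6.
lager enters the basis when its profit ≥ yᵀa₃ = 9.5·4 + 6·2 = 50.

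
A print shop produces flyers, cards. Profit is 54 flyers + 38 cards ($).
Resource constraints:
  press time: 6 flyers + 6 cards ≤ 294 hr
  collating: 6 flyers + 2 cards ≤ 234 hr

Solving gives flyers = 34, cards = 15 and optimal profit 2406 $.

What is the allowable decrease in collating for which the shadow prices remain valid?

Binding constraints: press time, collating. The basis is B = [[6,6],[6,2]] with det -24.
Per unit decrease in collating, x* moves by d = (-0.25, 0.25).
The basis stays optimal until flyers reaches 0; allowable decrease = 136 hr.

136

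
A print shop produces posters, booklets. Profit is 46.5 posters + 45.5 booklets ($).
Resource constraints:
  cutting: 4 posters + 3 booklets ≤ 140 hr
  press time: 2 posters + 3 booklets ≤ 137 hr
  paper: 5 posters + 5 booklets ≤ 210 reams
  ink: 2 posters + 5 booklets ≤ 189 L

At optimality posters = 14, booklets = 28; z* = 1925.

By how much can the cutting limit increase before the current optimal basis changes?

Binding constraints: cutting, paper. The basis is B = [[4,3],[5,5]] with det 5.
Per unit increase in cutting, x* moves by d = (1, -1).
The basis stays optimal until booklets reaches 0; allowable increase = 28 hr.

28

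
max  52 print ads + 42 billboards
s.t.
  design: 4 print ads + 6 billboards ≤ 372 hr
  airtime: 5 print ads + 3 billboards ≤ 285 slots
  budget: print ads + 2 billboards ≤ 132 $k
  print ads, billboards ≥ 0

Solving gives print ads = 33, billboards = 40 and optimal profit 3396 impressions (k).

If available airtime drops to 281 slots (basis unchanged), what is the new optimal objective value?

At the optimum: design uses 372 of 372 (binding); airtime uses 285 of 285 (binding); budget uses 113 of 132 (slack = 19).
By complementary slackness, y = 0 for the non-binding constraint.
The binding rows give the dual system: 4·y_design + 5·y_airtime = 52 and 6·y_design + 3·y_airtime = 42.
Solving: y_design = 3, y_airtime = 8.
Δz = y_airtime·Δb = 8 × (-4) = -32, so new z* = 3396 − 32 = 3364.

3364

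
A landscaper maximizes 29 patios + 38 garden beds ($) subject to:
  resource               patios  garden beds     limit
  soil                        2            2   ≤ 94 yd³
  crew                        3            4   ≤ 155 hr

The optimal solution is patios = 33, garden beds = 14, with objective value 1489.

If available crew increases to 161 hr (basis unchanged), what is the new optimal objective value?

Both soil and crew are binding at x*.
The binding rows give the dual system: 2·y_soil + 3·y_crew = 29 and 2·y_soil + 4·y_crew = 38.
Solving: y_soil = 1, y_crew = 9.
Δz = y_crew·Δb = 9 × (6) = 54, so new z* = 1489 + 54 = 1543.

1543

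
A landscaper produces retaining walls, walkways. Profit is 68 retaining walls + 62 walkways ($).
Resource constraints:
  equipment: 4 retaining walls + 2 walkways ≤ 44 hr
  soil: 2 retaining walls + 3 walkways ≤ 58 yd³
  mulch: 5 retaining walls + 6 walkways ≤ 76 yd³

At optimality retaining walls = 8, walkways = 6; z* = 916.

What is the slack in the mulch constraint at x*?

0

mulch used = 5·8 + 6·6 = 76; slack = 76 − 76 = 0.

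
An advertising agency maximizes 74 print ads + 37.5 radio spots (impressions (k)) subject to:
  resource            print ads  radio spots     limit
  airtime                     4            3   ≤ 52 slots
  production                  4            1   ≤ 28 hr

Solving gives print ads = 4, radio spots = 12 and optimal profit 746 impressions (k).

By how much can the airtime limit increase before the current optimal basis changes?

Binding constraints: airtime, production. The basis is B = [[4,3],[4,1]] with det -8.
Per unit increase in airtime, x* moves by d = (-0.125, 0.5).
The basis stays optimal until print ads reaches 0; allowable increase = 32 slots.

32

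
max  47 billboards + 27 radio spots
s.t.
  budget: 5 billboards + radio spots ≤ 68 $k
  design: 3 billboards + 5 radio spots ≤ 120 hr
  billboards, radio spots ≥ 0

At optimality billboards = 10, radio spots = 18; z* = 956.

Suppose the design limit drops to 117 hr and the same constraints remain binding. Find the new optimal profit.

Check each constraint at x*: budget 68/68 (tight); design 120/120 (tight).
Dual feasibility on the basic columns requires 5·y_budget + 3·y_design = 47, 1·y_budget + 5·y_design = 27.
This yields shadow prices y_budget = 7, y_design = 4.
Δz = y_design·Δb = 4 × (-3) = -12, so new z* = 956 − 12 = 944.

944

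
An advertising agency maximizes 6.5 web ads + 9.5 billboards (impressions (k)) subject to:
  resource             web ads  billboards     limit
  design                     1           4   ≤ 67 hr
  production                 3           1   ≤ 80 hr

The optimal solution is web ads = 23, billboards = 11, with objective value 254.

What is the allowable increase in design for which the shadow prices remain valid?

Binding constraints: design, production. The basis is B = [[1,4],[3,1]] with det -11.
Per unit increase in design, x* moves by d = (-0.0909, 0.2727).
The basis stays optimal until web ads reaches 0; allowable increase = 253 hr.

253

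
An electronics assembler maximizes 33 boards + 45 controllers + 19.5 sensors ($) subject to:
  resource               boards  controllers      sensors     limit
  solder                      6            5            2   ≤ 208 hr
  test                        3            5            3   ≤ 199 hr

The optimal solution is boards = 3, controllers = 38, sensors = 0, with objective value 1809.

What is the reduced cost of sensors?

Check each constraint at x*: solder 208/208 (tight); test 199/199 (tight).
From A_Bᵀ y = c: 6·y_solder + 3·y_test = 33; 5·y_solder + 5·y_test = 45.
Solving: y_solder = 2, y_test = 7.
Reduced cost of sensors: c₃ − yᵀa₃ = 19.5 − (2·2 + 7·3) = 19.5 − 25 = -5.5.

-5.5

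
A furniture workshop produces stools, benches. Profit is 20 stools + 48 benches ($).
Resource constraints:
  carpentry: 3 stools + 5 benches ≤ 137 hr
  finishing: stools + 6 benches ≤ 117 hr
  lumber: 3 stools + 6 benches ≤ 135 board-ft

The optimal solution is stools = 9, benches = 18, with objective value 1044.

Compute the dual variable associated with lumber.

6

Binding: finishing and lumber. Non-binding: carpentry (20 unused).
By complementary slackness, y = 0 for the non-binding constraint.
The binding rows give the dual system: 1·y_finishing + 3·y_lumber = 20 and 6·y_finishing + 6·y_lumber = 48.
Solving: y_finishing = 2, y_lumber = 6.
Shadow price of lumber = 6.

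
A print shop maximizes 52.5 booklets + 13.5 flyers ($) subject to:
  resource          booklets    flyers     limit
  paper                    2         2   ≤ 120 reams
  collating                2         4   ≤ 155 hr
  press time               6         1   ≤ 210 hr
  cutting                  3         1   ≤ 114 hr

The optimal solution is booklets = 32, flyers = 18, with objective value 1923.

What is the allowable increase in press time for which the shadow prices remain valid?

18

Binding constraints: press time, cutting. The basis is B = [[6,1],[3,1]] with det 3.
Per unit increase in press time, x* moves by d = (0.3333, -1).
The basis stays optimal until flyers reaches 0; allowable increase = 18 hr.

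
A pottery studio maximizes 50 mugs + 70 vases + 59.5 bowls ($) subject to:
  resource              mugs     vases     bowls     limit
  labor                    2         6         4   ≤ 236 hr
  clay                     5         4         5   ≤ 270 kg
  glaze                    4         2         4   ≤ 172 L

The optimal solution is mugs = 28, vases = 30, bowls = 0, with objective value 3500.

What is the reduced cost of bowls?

-8.5

Check each constraint at x*: labor 236/236 (tight); clay 260/270 (slack 10); glaze 172/172 (tight).
Slack constraints have shadow price 0 (complementary slackness).
From A_Bᵀ y = c: 2·y_labor + 4·y_glaze = 50; 6·y_labor + 2·y_glaze = 70.
→ y_labor = 9 and y_glaze = 8.
Reduced cost of bowls: c₃ − yᵀa₃ = 59.5 − (9·4 + 8·4) = 59.5 − 68 = -8.5.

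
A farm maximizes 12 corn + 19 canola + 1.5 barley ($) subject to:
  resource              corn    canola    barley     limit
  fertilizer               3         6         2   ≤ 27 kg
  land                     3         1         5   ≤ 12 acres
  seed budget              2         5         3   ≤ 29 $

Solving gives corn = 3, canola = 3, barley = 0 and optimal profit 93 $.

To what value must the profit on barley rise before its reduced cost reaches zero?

11

Check each constraint at x*: fertilizer 27/27 (tight); land 12/12 (tight); seed budget 21/29 (slack 8).
By complementary slackness, y = 0 for the non-binding constraint.
From A_Bᵀ y = c: 3·y_fertilizer + 3·y_land = 12; 6·y_fertilizer + 1·y_land = 19.
Solving: y_fertilizer = 3, y_land = 1.
barley enters the basis when its profit ≥ yᵀa₃ = 3·2 + 1·5 = 11.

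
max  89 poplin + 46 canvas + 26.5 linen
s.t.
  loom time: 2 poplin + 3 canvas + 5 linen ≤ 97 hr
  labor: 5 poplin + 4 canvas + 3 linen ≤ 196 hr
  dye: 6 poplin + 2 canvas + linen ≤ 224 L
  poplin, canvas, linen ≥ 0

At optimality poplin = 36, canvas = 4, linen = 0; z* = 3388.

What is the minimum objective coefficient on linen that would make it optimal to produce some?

Binding: labor and dye. Non-binding: loom time (13 unused).
By complementary slackness, y = 0 for the non-binding constraint.
From A_Bᵀ y = c: 5·y_labor + 6·y_dye = 89; 4·y_labor + 2·y_dye = 46.
Solving: y_labor = 7, y_dye = 9.
linen enters the basis when its profit ≥ yᵀa₃ = 7·3 + 9·1 = 30.

30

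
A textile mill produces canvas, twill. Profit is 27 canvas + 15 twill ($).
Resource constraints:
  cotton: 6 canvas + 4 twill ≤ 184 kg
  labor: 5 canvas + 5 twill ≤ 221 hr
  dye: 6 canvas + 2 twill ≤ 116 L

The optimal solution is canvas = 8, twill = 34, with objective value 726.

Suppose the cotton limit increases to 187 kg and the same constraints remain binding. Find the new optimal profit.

735

Check each constraint at x*: cotton 184/184 (tight); labor 210/221 (slack 11); dye 116/116 (tight).
Since labor is not tight, its dual is 0.
The binding rows give the dual system: 6·y_cotton + 6·y_dye = 27 and 4·y_cotton + 2·y_dye = 15.
This yields shadow prices y_cotton = 3, y_dye = 1.5.
Δz = y_cotton·Δb = 3 × (3) = 9, so new z* = 726 + 9 = 735.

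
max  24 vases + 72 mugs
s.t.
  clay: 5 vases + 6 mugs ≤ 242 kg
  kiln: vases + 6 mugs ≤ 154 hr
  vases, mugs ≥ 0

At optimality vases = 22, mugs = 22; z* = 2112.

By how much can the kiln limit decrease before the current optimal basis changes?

Binding constraints: clay, kiln. The basis is B = [[5,6],[1,6]] with det 24.
Per unit decrease in kiln, x* moves by d = (0.25, -0.2083).
The basis stays optimal until mugs reaches 0; allowable decrease = 105.6 hr.

105.6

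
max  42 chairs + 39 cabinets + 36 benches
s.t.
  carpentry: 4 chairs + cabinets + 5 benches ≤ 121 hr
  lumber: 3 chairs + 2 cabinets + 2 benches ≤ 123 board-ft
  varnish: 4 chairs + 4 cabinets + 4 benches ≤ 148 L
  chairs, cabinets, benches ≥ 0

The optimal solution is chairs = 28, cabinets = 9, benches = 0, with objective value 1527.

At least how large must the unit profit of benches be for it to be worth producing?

Binding: carpentry and varnish. Non-binding: lumber (21 unused).
Slack constraints have shadow price 0 (complementary slackness).
Dual feasibility on the basic columns requires 4·y_carpentry + 4·y_varnish = 42, 1·y_carpentry + 4·y_varnish = 39.
Solving: y_carpentry = 1, y_varnish = 9.5.
benches enters the basis when its profit ≥ yᵀa₃ = 1·5 + 9.5·4 = 43.

43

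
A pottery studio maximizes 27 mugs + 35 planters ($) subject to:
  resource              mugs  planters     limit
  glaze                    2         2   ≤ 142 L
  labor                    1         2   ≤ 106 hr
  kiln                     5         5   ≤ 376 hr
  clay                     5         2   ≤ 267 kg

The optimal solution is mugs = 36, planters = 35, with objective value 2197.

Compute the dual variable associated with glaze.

Binding: glaze and labor. Non-binding: kiln (21 unused), clay (17 unused).
By complementary slackness, y = 0 for the non-binding constraints.
Dual feasibility on the basic columns requires 2·y_glaze + 1·y_labor = 27, 2·y_glaze + 2·y_labor = 35.
This yields shadow prices y_glaze = 9.5, y_labor = 8.
Shadow price of glaze = 9.5.

9.5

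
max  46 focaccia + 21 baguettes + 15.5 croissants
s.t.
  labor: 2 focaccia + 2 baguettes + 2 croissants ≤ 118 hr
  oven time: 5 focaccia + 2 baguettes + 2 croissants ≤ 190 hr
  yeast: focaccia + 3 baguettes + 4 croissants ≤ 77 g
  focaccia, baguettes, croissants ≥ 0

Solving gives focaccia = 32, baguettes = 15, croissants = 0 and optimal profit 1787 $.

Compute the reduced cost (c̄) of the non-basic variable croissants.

At the optimum: labor uses 94 of 118 (slack = 24); oven time uses 190 of 190 (binding); yeast uses 77 of 77 (binding).
Since labor is not tight, its dual is 0.
From A_Bᵀ y = c: 5·y_oven time + 1·y_yeast = 46; 2·y_oven time + 3·y_yeast = 21.
Solving: y_oven time = 9, y_yeast = 1.
Reduced cost of croissants: c₃ − yᵀa₃ = 15.5 − (9·2 + 1·4) = 15.5 − 22 = -6.5.

-6.5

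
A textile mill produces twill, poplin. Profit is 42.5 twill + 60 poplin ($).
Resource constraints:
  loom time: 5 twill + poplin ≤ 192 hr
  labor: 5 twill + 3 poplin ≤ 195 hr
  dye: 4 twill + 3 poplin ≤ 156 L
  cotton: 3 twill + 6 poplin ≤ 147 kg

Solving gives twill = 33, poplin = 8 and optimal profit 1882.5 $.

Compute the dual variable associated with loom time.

0

Check each constraint at x*: loom time 173/192 (slack 19); labor 189/195 (slack 6); dye 156/156 (tight); cotton 147/147 (tight).
By complementary slackness, y = 0 for the non-binding constraints.
The binding rows give the dual system: 4·y_dye + 3·y_cotton = 42.5 and 3·y_dye + 6·y_cotton = 60.
→ y_dye = 5 and y_cotton = 7.5.
Shadow price of loom time = 0.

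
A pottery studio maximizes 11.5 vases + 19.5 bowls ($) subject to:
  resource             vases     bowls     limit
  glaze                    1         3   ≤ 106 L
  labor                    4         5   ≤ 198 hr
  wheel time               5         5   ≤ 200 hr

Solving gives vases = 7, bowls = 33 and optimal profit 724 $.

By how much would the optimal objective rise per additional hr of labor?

Check each constraint at x*: glaze 106/106 (tight); labor 193/198 (slack 5); wheel time 200/200 (tight).
By complementary slackness, y = 0 for the non-binding constraint.
The binding rows give the dual system: 1·y_glaze + 5·y_wheel time = 11.5 and 3·y_glaze + 5·y_wheel time = 19.5.
This yields shadow prices y_glaze = 4, y_wheel time = 1.5.
Shadow price of labor = 0.

0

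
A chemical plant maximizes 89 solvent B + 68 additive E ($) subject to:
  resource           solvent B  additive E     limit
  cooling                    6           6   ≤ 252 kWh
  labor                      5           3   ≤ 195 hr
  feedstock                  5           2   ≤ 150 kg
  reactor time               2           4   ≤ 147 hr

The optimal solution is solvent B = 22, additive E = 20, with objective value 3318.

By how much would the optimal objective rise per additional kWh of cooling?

9

Binding: cooling and feedstock. Non-binding: labor (25 unused), reactor time (23 unused).
Since labor, reactor time are not tight, their duals are 0.
The binding rows give the dual system: 6·y_cooling + 5·y_feedstock = 89 and 6·y_cooling + 2·y_feedstock = 68.
This yields shadow prices y_cooling = 9, y_feedstock = 7.
Shadow price of cooling = 9.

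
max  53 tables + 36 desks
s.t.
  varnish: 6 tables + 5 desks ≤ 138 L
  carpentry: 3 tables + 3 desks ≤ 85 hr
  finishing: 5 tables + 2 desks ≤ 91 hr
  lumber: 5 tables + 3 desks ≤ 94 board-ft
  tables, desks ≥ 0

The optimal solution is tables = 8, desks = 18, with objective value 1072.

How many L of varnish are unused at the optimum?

0

varnish used = 6·8 + 5·18 = 138; slack = 138 − 138 = 0.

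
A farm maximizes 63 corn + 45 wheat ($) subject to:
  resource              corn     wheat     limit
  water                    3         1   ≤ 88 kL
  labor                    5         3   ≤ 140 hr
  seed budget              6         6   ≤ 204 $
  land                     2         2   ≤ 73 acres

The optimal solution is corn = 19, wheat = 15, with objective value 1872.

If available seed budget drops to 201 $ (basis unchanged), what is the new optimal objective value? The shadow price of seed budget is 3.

1863

Δb = -3, so new z* = 1872 + (3)·(-3) = 1872 − 9 = 1863.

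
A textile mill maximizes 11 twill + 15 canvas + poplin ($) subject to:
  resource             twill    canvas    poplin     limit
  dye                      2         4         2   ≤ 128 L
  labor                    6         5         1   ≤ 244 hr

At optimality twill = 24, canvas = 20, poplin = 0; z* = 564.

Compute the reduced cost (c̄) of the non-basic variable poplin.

Check each constraint at x*: dye 128/128 (tight); labor 244/244 (tight).
The binding rows give the dual system: 2·y_dye + 6·y_labor = 11 and 4·y_dye + 5·y_labor = 15.
This yields shadow prices y_dye = 2.5, y_labor = 1.
Reduced cost of poplin: c₃ − yᵀa₃ = 1 − (2.5·2 + 1·1) = 1 − 6 = -5.

-5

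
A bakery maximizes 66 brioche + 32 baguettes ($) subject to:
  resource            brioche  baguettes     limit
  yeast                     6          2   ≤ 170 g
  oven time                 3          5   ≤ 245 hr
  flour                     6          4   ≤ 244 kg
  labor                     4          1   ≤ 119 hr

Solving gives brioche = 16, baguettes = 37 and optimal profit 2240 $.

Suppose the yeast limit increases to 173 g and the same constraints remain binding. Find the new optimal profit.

2258

Binding: yeast and flour. Non-binding: oven time (12 unused), labor (18 unused).
Since oven time, labor are not tight, their duals are 0.
Dual feasibility on the basic columns requires 6·y_yeast + 6·y_flour = 66, 2·y_yeast + 4·y_flour = 32.
→ y_yeast = 6 and y_flour = 5.
Δz = y_yeast·Δb = 6 × (3) = 18, so new z* = 2240 + 18 = 2258.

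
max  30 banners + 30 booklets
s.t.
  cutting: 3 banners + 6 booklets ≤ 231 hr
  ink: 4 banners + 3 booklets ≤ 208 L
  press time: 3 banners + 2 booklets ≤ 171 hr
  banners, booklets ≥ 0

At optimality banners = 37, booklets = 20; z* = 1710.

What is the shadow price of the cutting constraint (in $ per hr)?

2

Check each constraint at x*: cutting 231/231 (tight); ink 208/208 (tight); press time 151/171 (slack 20).
Since press time is not tight, its dual is 0.
Dual feasibility on the basic columns requires 3·y_cutting + 4·y_ink = 30, 6·y_cutting + 3·y_ink = 30.
This yields shadow prices y_cutting = 2, y_ink = 6.
Shadow price of cutting = 2.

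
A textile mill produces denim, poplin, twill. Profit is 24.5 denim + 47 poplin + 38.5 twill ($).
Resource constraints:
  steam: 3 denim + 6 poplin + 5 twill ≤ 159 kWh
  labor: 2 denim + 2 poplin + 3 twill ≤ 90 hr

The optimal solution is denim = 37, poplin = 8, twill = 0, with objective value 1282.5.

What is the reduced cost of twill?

-2

Both steam and labor are binding at x*.
Dual feasibility on the basic columns requires 3·y_steam + 2·y_labor = 24.5, 6·y_steam + 2·y_labor = 47.
Solving: y_steam = 7.5, y_labor = 1.
Reduced cost of twill: c₃ − yᵀa₃ = 38.5 − (7.5·5 + 1·3) = 38.5 − 40.5 = -2.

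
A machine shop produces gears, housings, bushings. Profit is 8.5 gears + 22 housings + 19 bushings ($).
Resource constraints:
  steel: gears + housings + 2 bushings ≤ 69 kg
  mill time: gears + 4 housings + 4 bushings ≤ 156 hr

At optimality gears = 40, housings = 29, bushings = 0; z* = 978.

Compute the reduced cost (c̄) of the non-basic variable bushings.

-7

Check each constraint at x*: steel 69/69 (tight); mill time 156/156 (tight).
Dual feasibility on the basic columns requires 1·y_steel + 1·y_mill time = 8.5, 1·y_steel + 4·y_mill time = 22.
Solving: y_steel = 4, y_mill time = 4.5.
Reduced cost of bushings: c₃ − yᵀa₃ = 19 − (4·2 + 4.5·4) = 19 − 26 = -7.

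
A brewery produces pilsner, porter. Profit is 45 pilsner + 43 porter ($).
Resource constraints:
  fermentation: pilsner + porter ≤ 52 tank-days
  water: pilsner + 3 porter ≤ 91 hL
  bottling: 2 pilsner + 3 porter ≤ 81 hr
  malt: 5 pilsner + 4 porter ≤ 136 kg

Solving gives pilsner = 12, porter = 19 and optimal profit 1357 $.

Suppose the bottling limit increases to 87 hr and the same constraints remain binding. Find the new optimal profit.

1387

At the optimum: fermentation uses 31 of 52 (slack = 21); water uses 69 of 91 (slack = 22); bottling uses 81 of 81 (binding); malt uses 136 of 136 (binding).
By complementary slackness, y = 0 for the non-binding constraints.
From A_Bᵀ y = c: 2·y_bottling + 5·y_malt = 45; 3·y_bottling + 4·y_malt = 43.
This yields shadow prices y_bottling = 5, y_malt = 7.
Δz = y_bottling·Δb = 5 × (6) = 30, so new z* = 1357 + 30 = 1387.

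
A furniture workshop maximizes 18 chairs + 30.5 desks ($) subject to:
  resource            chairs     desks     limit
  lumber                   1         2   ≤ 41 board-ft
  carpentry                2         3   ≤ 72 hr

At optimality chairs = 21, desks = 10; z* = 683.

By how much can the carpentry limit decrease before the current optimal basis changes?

10.5

Binding constraints: lumber, carpentry. The basis is B = [[1,2],[2,3]] with det -1.
Per unit decrease in carpentry, x* moves by d = (-2, 1).
The basis stays optimal until chairs reaches 0; allowable decrease = 10.5 hr.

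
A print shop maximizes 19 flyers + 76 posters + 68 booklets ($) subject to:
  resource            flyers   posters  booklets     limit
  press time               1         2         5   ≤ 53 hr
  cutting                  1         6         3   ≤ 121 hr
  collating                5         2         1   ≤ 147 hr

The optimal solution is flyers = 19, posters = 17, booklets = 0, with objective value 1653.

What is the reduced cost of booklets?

At the optimum: press time uses 53 of 53 (binding); cutting uses 121 of 121 (binding); collating uses 129 of 147 (slack = 18).
Since collating is not tight, its dual is 0.
From A_Bᵀ y = c: 1·y_press time + 1·y_cutting = 19; 2·y_press time + 6·y_cutting = 76.
This yields shadow prices y_press time = 9.5, y_cutting = 9.5.
Reduced cost of booklets: c₃ − yᵀa₃ = 68 − (9.5·5 + 9.5·3) = 68 − 76 = -8.

-8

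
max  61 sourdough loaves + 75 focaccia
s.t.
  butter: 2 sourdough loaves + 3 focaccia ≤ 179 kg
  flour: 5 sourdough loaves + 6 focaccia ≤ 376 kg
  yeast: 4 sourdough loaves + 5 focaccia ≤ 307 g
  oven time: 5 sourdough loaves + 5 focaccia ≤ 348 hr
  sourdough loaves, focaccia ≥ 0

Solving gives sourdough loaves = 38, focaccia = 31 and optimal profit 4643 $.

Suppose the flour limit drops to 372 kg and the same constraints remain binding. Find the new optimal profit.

4623

At the optimum: butter uses 169 of 179 (slack = 10); flour uses 376 of 376 (binding); yeast uses 307 of 307 (binding); oven time uses 345 of 348 (slack = 3).
Since butter, oven time are not tight, their duals are 0.
Dual feasibility on the basic columns requires 5·y_flour + 4·y_yeast = 61, 6·y_flour + 5·y_yeast = 75.
→ y_flour = 5 and y_yeast = 9.
Δz = y_flour·Δb = 5 × (-4) = -20, so new z* = 4643 − 20 = 4623.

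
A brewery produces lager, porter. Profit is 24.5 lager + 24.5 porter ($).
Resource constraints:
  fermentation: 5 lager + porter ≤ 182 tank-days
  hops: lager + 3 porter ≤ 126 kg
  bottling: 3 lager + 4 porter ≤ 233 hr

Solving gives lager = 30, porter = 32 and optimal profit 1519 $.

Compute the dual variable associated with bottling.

At the optimum: fermentation uses 182 of 182 (binding); hops uses 126 of 126 (binding); bottling uses 218 of 233 (slack = 15).
Slack constraints have shadow price 0 (complementary slackness).
The binding rows give the dual system: 5·y_fermentation + 1·y_hops = 24.5 and 1·y_fermentation + 3·y_hops = 24.5.
This yields shadow prices y_fermentation = 3.5, y_hops = 7.
Shadow price of bottling = 0.

0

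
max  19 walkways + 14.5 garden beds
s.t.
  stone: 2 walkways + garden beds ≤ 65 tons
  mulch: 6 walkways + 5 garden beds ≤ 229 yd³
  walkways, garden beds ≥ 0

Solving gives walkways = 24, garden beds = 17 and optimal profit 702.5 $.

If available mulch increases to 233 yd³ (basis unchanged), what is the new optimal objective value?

Check each constraint at x*: stone 65/65 (tight); mulch 229/229 (tight).
Dual feasibility on the basic columns requires 2·y_stone + 6·y_mulch = 19, 1·y_stone + 5·y_mulch = 14.5.
This yields shadow prices y_stone = 2, y_mulch = 2.5.
Δz = y_mulch·Δb = 2.5 × (4) = 10, so new z* = 702.5 + 10 = 712.5.

712.5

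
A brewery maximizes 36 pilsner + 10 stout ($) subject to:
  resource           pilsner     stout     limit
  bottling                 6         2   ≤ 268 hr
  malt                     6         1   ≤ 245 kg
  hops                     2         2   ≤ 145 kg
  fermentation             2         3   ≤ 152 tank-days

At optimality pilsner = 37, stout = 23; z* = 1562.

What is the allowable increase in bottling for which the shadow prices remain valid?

Binding constraints: bottling, malt. The basis is B = [[6,2],[6,1]] with det -6.
Per unit increase in bottling, x* moves by d = (-0.1667, 1).
The basis stays optimal until fermentation becomes binding; allowable increase = 3.375 hr.

3.375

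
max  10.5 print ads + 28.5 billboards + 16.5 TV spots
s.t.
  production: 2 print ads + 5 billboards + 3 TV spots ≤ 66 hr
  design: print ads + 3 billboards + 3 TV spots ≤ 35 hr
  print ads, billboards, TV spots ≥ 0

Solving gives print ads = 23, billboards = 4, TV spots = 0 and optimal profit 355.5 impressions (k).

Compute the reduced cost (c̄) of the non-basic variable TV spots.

At the optimum: production uses 66 of 66 (binding); design uses 35 of 35 (binding).
Dual feasibility on the basic columns requires 2·y_production + 1·y_design = 10.5, 5·y_production + 3·y_design = 28.5.
→ y_production = 3 and y_design = 4.5.
Reduced cost of TV spots: c₃ − yᵀa₃ = 16.5 − (3·3 + 4.5·3) = 16.5 − 22.5 = -6.

-6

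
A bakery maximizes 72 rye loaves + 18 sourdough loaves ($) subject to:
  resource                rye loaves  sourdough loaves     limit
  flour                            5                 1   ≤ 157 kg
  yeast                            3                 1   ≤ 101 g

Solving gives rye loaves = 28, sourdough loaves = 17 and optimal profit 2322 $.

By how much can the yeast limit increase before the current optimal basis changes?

Binding constraints: flour, yeast. The basis is B = [[5,1],[3,1]] with det 2.
Per unit increase in yeast, x* moves by d = (-0.5, 2.5).
The basis stays optimal until rye loaves reaches 0; allowable increase = 56 g.

56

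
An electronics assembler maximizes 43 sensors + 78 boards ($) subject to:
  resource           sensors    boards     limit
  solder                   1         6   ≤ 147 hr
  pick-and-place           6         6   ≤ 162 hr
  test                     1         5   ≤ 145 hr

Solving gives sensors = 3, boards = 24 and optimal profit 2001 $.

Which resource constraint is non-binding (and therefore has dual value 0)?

solder: 147/147 (binding)
pick-and-place: 162/162 (binding)
test: 123/145 (slack 22)
By complementary slackness, a constraint with positive slack has shadow price 0 → test.

test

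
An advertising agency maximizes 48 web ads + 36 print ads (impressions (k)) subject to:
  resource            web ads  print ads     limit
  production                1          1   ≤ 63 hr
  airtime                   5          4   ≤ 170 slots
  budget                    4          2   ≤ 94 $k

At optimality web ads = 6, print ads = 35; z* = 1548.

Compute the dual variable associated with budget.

Binding: airtime and budget. Non-binding: production (22 unused).
By complementary slackness, y = 0 for the non-binding constraint.
Dual feasibility on the basic columns requires 5·y_airtime + 4·y_budget = 48, 4·y_airtime + 2·y_budget = 36.
Solving: y_airtime = 8, y_budget = 2.
Shadow price of budget = 2.

2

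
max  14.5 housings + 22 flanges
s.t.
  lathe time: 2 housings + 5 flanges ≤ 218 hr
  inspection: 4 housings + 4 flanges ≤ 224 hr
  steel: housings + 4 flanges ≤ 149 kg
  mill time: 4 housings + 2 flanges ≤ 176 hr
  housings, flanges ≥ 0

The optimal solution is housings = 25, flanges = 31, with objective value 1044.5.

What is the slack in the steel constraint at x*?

0

steel used = 1·25 + 4·31 = 149; slack = 149 − 149 = 0.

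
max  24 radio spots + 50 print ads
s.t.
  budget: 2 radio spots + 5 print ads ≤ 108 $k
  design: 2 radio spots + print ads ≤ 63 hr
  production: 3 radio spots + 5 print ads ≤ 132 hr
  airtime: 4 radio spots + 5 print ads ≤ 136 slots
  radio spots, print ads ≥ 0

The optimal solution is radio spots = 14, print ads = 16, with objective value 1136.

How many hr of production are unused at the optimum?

production used = 3·14 + 5·16 = 122; slack = 132 − 122 = 10.

10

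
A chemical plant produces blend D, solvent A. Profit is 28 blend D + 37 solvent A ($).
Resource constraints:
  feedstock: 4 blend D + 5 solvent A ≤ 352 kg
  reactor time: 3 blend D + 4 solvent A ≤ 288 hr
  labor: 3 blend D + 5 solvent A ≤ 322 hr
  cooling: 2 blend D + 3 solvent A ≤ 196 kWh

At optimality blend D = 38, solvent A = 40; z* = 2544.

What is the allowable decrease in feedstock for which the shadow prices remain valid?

Binding constraints: feedstock, cooling. The basis is B = [[4,5],[2,3]] with det 2.
Per unit decrease in feedstock, x* moves by d = (-1.5, 1).
The basis stays optimal until labor becomes binding; allowable decrease = 16 kg.

16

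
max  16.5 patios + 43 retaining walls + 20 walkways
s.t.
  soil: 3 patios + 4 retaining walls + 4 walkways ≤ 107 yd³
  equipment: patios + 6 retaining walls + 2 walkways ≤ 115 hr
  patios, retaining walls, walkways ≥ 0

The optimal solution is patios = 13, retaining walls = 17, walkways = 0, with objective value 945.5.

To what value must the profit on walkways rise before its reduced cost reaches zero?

25

At the optimum: soil uses 107 of 107 (binding); equipment uses 115 of 115 (binding).
From A_Bᵀ y = c: 3·y_soil + 1·y_equipment = 16.5; 4·y_soil + 6·y_equipment = 43.
This yields shadow prices y_soil = 4, y_equipment = 4.5.
walkways enters the basis when its profit ≥ yᵀa₃ = 4·4 + 4.5·2 = 25.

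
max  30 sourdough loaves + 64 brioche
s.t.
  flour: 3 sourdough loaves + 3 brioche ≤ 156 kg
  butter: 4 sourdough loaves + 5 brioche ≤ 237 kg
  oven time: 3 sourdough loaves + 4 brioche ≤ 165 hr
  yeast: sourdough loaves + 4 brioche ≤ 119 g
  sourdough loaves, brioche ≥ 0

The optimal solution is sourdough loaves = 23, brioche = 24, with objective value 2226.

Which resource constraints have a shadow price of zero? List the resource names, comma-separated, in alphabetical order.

butter, flour

flour: 141/156 (slack 15)
butter: 212/237 (slack 25)
oven time: 165/165 (binding)
yeast: 119/119 (binding)
By complementary slackness, a constraint with positive slack has shadow price 0 → butter, flour.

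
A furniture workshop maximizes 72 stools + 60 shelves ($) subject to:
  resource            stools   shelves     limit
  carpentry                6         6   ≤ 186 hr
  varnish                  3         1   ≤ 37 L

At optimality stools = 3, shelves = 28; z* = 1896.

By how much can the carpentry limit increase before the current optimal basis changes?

36

Binding constraints: carpentry, varnish. The basis is B = [[6,6],[3,1]] with det -12.
Per unit increase in carpentry, x* moves by d = (-0.0833, 0.25).
The basis stays optimal until stools reaches 0; allowable increase = 36 hr.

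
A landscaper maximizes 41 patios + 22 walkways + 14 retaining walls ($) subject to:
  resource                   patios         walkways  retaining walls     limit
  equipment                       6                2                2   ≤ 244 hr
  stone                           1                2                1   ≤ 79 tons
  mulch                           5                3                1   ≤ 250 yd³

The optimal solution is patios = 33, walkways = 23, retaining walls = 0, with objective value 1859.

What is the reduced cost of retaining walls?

Check each constraint at x*: equipment 244/244 (tight); stone 79/79 (tight); mulch 234/250 (slack 16).
Slack constraints have shadow price 0 (complementary slackness).
The binding rows give the dual system: 6·y_equipment + 1·y_stone = 41 and 2·y_equipment + 2·y_stone = 22.
This yields shadow prices y_equipment = 6, y_stone = 5.
Reduced cost of retaining walls: c₃ − yᵀa₃ = 14 − (6·2 + 5·1) = 14 − 17 = -3.

-3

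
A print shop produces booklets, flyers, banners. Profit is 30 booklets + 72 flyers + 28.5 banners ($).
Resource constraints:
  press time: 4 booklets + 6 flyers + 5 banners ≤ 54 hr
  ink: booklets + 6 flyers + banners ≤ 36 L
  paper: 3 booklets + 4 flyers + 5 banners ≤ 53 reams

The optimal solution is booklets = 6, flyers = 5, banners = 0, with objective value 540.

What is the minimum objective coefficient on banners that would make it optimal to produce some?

36

Check each constraint at x*: press time 54/54 (tight); ink 36/36 (tight); paper 38/53 (slack 15).
By complementary slackness, y = 0 for the non-binding constraint.
From A_Bᵀ y = c: 4·y_press time + 1·y_ink = 30; 6·y_press time + 6·y_ink = 72.
→ y_press time = 6 and y_ink = 6.
banners enters the basis when its profit ≥ yᵀa₃ = 6·5 + 6·1 = 36.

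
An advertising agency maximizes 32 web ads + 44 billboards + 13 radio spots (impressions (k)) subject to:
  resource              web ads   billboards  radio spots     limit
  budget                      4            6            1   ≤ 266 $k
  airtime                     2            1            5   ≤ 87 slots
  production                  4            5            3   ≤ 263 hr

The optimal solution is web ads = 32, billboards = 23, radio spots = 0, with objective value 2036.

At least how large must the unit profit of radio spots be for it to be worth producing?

Check each constraint at x*: budget 266/266 (tight); airtime 87/87 (tight); production 243/263 (slack 20).
By complementary slackness, y = 0 for the non-binding constraint.
From A_Bᵀ y = c: 4·y_budget + 2·y_airtime = 32; 6·y_budget + 1·y_airtime = 44.
Solving: y_budget = 7, y_airtime = 2.
radio spots enters the basis when its profit ≥ yᵀa₃ = 7·1 + 2·5 = 17.

17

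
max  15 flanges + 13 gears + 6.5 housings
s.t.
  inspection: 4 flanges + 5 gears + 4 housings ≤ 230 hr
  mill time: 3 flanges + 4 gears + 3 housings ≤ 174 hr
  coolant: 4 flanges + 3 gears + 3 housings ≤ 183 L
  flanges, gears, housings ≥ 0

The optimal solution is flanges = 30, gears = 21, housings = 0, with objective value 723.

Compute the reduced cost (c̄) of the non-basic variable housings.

At the optimum: inspection uses 225 of 230 (slack = 5); mill time uses 174 of 174 (binding); coolant uses 183 of 183 (binding).
By complementary slackness, y = 0 for the non-binding constraint.
From A_Bᵀ y = c: 3·y_mill time + 4·y_coolant = 15; 4·y_mill time + 3·y_coolant = 13.
This yields shadow prices y_mill time = 1, y_coolant = 3.
Reduced cost of housings: c₃ − yᵀa₃ = 6.5 − (1·3 + 3·3) = 6.5 − 12 = -5.5.

-5.5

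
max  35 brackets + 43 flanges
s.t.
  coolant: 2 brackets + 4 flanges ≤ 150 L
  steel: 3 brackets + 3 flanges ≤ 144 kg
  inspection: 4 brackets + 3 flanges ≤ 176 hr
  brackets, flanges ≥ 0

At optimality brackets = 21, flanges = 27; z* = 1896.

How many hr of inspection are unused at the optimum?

inspection used = 4·21 + 3·27 = 165; slack = 176 − 165 = 11.

11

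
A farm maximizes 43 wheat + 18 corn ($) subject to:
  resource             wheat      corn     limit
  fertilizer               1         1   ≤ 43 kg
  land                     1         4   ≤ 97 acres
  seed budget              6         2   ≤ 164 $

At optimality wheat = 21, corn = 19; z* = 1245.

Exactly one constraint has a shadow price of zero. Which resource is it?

fertilizer

fertilizer: 40/43 (slack 3)
land: 97/97 (binding)
seed budget: 164/164 (binding)
By complementary slackness, a constraint with positive slack has shadow price 0 → fertilizer.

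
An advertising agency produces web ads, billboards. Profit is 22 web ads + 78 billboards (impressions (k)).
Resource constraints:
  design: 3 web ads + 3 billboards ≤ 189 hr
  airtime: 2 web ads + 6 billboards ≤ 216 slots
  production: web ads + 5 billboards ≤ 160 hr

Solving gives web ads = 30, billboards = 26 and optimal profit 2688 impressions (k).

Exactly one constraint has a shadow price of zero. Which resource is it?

design: 168/189 (slack 21)
airtime: 216/216 (binding)
production: 160/160 (binding)
By complementary slackness, a constraint with positive slack has shadow price 0 → design.

design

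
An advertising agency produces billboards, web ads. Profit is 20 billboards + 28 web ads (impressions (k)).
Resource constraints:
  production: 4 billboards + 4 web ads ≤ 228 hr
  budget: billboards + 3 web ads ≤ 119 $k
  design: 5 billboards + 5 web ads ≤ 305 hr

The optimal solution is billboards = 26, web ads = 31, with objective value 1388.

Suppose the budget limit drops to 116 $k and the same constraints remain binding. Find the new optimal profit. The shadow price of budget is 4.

1376

Δb = -3, so new z* = 1388 + (4)·(-3) = 1388 − 12 = 1376.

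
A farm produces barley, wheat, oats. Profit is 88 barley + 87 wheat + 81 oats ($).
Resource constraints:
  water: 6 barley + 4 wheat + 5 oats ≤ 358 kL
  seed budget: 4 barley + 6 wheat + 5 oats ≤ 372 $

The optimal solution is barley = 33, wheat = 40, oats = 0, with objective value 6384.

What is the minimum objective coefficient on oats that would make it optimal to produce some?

87.5

At the optimum: water uses 358 of 358 (binding); seed budget uses 372 of 372 (binding).
Dual feasibility on the basic columns requires 6·y_water + 4·y_seed budget = 88, 4·y_water + 6·y_seed budget = 87.
→ y_water = 9 and y_seed budget = 8.5.
oats enters the basis when its profit ≥ yᵀa₃ = 9·5 + 8.5·5 = 87.5.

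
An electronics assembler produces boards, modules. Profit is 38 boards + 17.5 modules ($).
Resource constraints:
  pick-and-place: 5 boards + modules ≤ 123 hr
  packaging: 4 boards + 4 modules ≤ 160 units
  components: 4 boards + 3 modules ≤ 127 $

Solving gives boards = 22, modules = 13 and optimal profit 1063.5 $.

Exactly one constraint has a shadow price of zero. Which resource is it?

pick-and-place: 123/123 (binding)
packaging: 140/160 (slack 20)
components: 127/127 (binding)
By complementary slackness, a constraint with positive slack has shadow price 0 → packaging.

packaging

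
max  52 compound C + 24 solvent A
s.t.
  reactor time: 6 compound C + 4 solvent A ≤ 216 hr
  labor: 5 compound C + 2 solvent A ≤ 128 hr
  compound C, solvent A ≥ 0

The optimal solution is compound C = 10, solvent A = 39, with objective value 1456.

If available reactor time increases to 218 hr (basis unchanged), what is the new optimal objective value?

Both reactor time and labor are binding at x*.
Dual feasibility on the basic columns requires 6·y_reactor time + 5·y_labor = 52, 4·y_reactor time + 2·y_labor = 24.
→ y_reactor time = 2 and y_labor = 8.
Δz = y_reactor time·Δb = 2 × (2) = 4, so new z* = 1456 + 4 = 1460.

1460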